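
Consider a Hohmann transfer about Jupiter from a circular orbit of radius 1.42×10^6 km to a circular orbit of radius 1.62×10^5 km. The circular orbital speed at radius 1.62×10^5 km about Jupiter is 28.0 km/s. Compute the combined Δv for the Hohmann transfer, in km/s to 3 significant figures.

From the circular-orbit relation v² = μ/r at r = 1.62×10^5 km: μ = v²r = (28.0)² × 1.62×10^5 = 1.27008×10^8 km³/s².
Semi-major axis of the transfer orbit: a_t = (1.420×10^6 + 1.620×10^5)/2 = 7.910×10^5 km.
Circular speed at r₁: v₁ = √(μ/r₁) = √(1.27008×10^8/1.420×10^6) = 9.457 km/s.
On the transfer ellipse at r₁, vis-viva gives v_a = √[μ(2/r₁ − 1/a_t)] = 4.280 km/s.
First burn Δv₁ = |v_a − v₁| = 5.177 km/s.
At r₂, v₂ = √(μ/r₂) = 28.000 km/s.
Transfer-orbit speed at r₂: v_p = √[μ(2/r₂ − 1/a_t)] = 37.516 km/s.
Second burn Δv₂ = |v₂ − v_p| = 9.516 km/s.
Total Δv = Δv₁ + Δv₂ = 14.69 km/s.

Δv = 14.7 km/s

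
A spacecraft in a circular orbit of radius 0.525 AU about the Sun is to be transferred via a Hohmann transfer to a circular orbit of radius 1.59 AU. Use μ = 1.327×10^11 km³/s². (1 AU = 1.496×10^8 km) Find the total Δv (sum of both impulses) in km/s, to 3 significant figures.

Δv = 16.3 km/s

In km: r₁ = 0.525 × 1.496×10^8 = 7.854×10^7 km; r₂ = 1.59 × 1.496×10^8 = 2.37864×10^8 km.
Semi-major axis of the transfer orbit: a_t = (7.854×10^7 + 2.37864×10^8)/2 = 1.58202×10^8 km.
Circular speed at r₁: v₁ = √(μ/r₁) = √(1.327×10^11/7.854×10^7) = 41.1046 km/s.
Transfer-orbit speed at r₁ (vis-viva equation): v_p = √[μ(2/r₁ − 1/a_t)] = 50.4021 km/s.
First burn Δv₁ = |v_p − v₁| = 9.2975 km/s.
At r₂, v₂ = √(μ/r₂) = 23.6195 km/s.
Transfer-orbit speed at r₂: v_a = √[μ(2/r₂ − 1/a_t)] = 16.6422 km/s.
Second burn Δv₂ = |v₂ − v_a| = 6.9773 km/s.
Total Δv = Δv₁ + Δv₂ = 16.27 km/s.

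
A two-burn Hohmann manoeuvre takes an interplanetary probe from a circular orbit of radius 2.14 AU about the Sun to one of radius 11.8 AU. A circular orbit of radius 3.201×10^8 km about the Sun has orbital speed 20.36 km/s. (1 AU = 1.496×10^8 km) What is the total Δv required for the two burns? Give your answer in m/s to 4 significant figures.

Δv = 9997 m/s

From the circular-orbit relation v² = μ/r at r = 3.201×10^8 km: μ = v²r = (20.36)² × 3.201×10^8 = 1.32691×10^11 km³/s².
In km: r₁ = 2.14 × 1.496×10^8 = 3.20144×10^8 km; r₂ = 11.8 × 1.496×10^8 = 1.76528×10^9 km.
The Hohmann ellipse has a_t = (r₁ + r₂)/2 = 1.042712×10^9 km.
Circular speed at r₁: v₁ = √(μ/r₁) = √(1.32691×10^11/3.20144×10^8) = 20.3586 km/s.
Transfer-orbit speed at r₁ (v² = μ(2/r − 1/a)): v_p = √[μ(2/r₁ − 1/a_t)] = 26.4894 km/s.
First burn Δv₁ = |v_p − v₁| = 6.131 km/s.
At r₂, v₂ = √(μ/r₂) = 8.670 km/s.
Transfer-orbit speed at r₂: v_a = √[μ(2/r₂ − 1/a_t)] = 4.804 km/s.
Second burn Δv₂ = |v₂ − v_a| = 3.866 km/s.
Δv = Δv₁ + Δv₂ = 6.131 + 3.866 = 9.997 km/s.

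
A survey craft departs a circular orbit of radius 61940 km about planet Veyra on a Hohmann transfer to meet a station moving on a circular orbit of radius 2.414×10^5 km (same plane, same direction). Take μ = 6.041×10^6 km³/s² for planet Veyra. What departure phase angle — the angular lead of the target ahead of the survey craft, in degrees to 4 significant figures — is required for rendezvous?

φ = 90.36°

Semi-major axis of the transfer orbit: a_t = (61940 + 2.414×10^5)/2 = 1.5167×10^5 km.
Transfer time t = π√(a_t³/μ) = 75500 s.
The target's mean motion on its circular orbit is ω₂ = √(μ/r₂³) = 2.0723×10^-5 rad/s.
Angle swept by the target during transfer: ω₂·t = 1.5646 rad = 89.64°.
The survey craft traverses 180° on the transfer ellipse, so the target must lead by 180° − 89.64° = 90.36°.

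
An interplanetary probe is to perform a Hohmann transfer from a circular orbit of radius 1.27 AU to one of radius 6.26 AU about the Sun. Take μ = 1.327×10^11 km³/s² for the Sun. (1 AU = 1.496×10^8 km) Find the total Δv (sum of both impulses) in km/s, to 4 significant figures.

In km: r₁ = 1.27 × 1.496×10^8 = 1.89992×10^8 km; r₂ = 6.26 × 1.496×10^8 = 9.36496×10^8 km.
Transfer-ellipse semi-major axis a_t = (r₁ + r₂)/2 = (1.89992×10^8 + 9.36496×10^8)/2 = 5.63244×10^8 km.
Circular speed at r₁: v₁ = √(μ/r₁) = √(1.327×10^11/1.89992×10^8) = 26.43 km/s.
On the transfer ellipse at r₁, vis-viva gives v_p = √[μ(2/r₁ − 1/a_t)] = 34.08 km/s.
First burn Δv₁ = |v_p − v₁| = 7.650 km/s.
At r₂, v₂ = √(μ/r₂) = 11.904 km/s.
Transfer-orbit speed at r₂: v_a = √[μ(2/r₂ − 1/a_t)] = 6.9136 km/s.
Second burn Δv₂ = |v₂ − v_a| = 4.990 km/s.
Δv = Δv₁ + Δv₂ = 7.650 + 4.990 = 12.64 km/s.

Δv = 12.64 km/s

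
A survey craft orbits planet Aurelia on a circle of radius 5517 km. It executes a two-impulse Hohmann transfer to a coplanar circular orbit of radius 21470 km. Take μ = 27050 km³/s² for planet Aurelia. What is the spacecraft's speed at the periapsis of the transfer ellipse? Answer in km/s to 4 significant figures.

v = 2.793 km/s

The Hohmann ellipse has a_t = (r₁ + r₂)/2 = 13493.5 km.
At periapsis, r = 5517 km.
Applying v² = μ(2/r − 1/a_t): v = 2.793 km/s.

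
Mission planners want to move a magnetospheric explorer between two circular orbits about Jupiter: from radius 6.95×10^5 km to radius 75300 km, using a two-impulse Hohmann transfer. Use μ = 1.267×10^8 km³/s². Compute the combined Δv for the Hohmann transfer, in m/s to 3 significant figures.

The Hohmann ellipse has a_t = (r₁ + r₂)/2 = 3.8515×10^5 km.
Circular speed at r₁: v₁ = √(μ/r₁) = √(1.267×10^8/6.950×10^5) = 13.502 km/s.
On the transfer ellipse at r₁, vis-viva gives v_a = √[μ(2/r₁ − 1/a_t)] = 5.9701 km/s.
First burn Δv₁ = |v_a − v₁| = 7.532 km/s.
At r₂, v₂ = √(μ/r₂) = 41.02 km/s.
Transfer-orbit speed at r₂: v_p = √[μ(2/r₂ − 1/a_t)] = 55.10 km/s.
Second burn Δv₂ = |v₂ − v_p| = 14.08 km/s.
Δv = Δv₁ + Δv₂ = 7.532 + 14.08 = 21.61 km/s.

Δv = 21600 m/s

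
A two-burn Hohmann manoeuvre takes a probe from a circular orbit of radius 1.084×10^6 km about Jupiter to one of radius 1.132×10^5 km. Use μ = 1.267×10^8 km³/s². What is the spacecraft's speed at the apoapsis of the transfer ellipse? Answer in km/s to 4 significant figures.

Transfer-ellipse semi-major axis a_t = (r₁ + r₂)/2 = (1.084×10^6 + 1.132×10^5)/2 = 5.986×10^5 km.
At apoapsis, r = 1.084×10^6 km.
Applying v² = μ(2/r − 1/a_t): v = 4.701 km/s.

v = 4.701 km/s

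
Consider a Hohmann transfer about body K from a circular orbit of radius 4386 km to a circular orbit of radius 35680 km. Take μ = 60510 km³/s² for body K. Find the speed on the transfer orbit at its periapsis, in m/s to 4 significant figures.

v = 4957 m/s

Semi-major axis of the transfer orbit: a_t = (4386 + 35680)/2 = 20033 km.
At periapsis, r = 4386 km.
Applying v² = μ(2/r − 1/a_t): v = 4.957 km/s.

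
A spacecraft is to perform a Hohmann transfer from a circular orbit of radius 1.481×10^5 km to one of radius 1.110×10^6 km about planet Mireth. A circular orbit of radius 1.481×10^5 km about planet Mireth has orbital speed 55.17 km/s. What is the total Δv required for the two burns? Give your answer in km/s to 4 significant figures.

Δv = 28.49 km/s

From the circular-orbit relation v² = μ/r at r = 1.481×10^5 km: μ = v²r = (55.17)² × 1.481×10^5 = 4.50776×10^8 km³/s².
The Hohmann ellipse has a_t = (r₁ + r₂)/2 = 6.2905×10^5 km.
At r₁ the circular-orbit speed is v₁ = √(μ/r₁) = 55.17 km/s.
On the transfer ellipse at r₁, vis-viva equation gives v_p = √[μ(2/r₁ − 1/a_t)] = 73.29 km/s.
First burn Δv₁ = |v_p − v₁| = 18.12 km/s.
At r₂, v₂ = √(μ/r₂) = 20.15 km/s.
Transfer-orbit speed at r₂: v_a = √[μ(2/r₂ − 1/a_t)] = 9.778 km/s.
Second burn Δv₂ = |v₂ − v_a| = 10.37 km/s.
Δv = Δv₁ + Δv₂ = 18.12 + 10.37 = 28.49 km/s.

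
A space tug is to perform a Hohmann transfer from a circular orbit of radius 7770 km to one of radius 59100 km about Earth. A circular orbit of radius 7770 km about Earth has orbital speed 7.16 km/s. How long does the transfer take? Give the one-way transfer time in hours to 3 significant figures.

t = 8.45 hours

From the circular-orbit relation v² = μ/r at r = 7770 km: μ = v²r = (7.16)² × 7770 = 3.98334×10^5 km³/s².
Transfer-ellipse semi-major axis a_t = (r₁ + r₂)/2 = (7770 + 59100)/2 = 33435 km.
By Kepler's third law the transfer-orbit period is T = 2π√(a_t³/μ), so t = T/2 = 30430 s.
Converting: 30430 s ÷ 3600 s/hour = 8.45 hours.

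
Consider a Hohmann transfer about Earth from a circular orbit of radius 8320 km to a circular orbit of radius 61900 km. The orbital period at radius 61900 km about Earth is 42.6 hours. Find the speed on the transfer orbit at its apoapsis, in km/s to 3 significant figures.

From Kepler's third law T² = 4π²r³/μ at r = 61900 km, T = 42.6 hours = 42.6 × 3600 s = 1.5336×10^5 s: μ = 4π²r³/T² = 3.98114×10^5 km³/s².
Semi-major axis of the transfer orbit: a_t = (8320 + 61900)/2 = 35110 km.
The apoapsis of the transfer ellipse is at r = 61900 km.
Vis-viva: v = √[μ(2/r − 1/a_t)] = √[3.98114×10^5 × (2/61900 − 1/35110)] = 1.235 km/s.

v = 1.23 km/s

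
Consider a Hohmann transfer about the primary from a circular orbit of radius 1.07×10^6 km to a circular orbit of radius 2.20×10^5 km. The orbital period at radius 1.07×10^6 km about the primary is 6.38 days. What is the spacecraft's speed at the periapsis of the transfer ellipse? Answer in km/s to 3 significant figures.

From Kepler's third law T² = 4π²r³/μ at r = 1.07×10^6 km, T = 6.38 days = 6.38 × 86400 s = 5.51232×10^5 s: μ = 4π²r³/T² = 1.59163×10^8 km³/s².
Semi-major axis of the transfer orbit: a_t = (1.070×10^6 + 2.200×10^5)/2 = 6.450×10^5 km.
At periapsis, r = 2.200×10^5 km.
From the vis-viva equation, v = √[μ(2/r − 1/a_t)] = 34.64 km/s.

v = 34.6 km/s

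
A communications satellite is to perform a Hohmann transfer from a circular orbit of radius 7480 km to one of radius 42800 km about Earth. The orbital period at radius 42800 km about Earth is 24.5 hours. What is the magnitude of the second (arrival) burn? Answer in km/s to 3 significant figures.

Δv₂ = 1.39 km/s

From Kepler's third law T² = 4π²r³/μ at r = 42800 km, T = 24.5 hours = 24.5 × 3600 s = 88200 s: μ = 4π²r³/T² = 3.97882×10^5 km³/s².
Transfer-ellipse semi-major axis a_t = (r₁ + r₂)/2 = (7480 + 42800)/2 = 25140 km.
Circular speed at r = 42800 km: v_c = √(μ/r) = 3.049 km/s.
Vis-viva on the transfer ellipse at r = 42800 km gives v_t = √[μ(2/r − 1/a_t)] = 1.663 km/s.
Δv₂ = |v_t − v_c| = |1.663 − 3.049| = 1.386 km/s.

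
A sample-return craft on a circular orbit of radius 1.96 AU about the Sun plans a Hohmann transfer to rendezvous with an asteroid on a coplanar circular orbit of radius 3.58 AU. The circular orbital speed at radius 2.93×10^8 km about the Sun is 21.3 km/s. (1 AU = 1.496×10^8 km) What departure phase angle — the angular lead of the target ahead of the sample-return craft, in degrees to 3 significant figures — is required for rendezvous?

φ = 57.5°

From the circular-orbit relation v² = μ/r at r = 2.93×10^8 km: μ = v²r = (21.3)² × 2.93×10^8 = 1.32931×10^11 km³/s².
In km: r₁ = 1.96 × 1.496×10^8 = 2.93216×10^8 km; r₂ = 3.58 × 1.496×10^8 = 5.35568×10^8 km.
Transfer-ellipse semi-major axis a_t = (r₁ + r₂)/2 = (2.93216×10^8 + 5.35568×10^8)/2 = 4.14392×10^8 km.
Transfer time t = π√(a_t³/μ) = 7.2686×10^7 s.
Target angular speed ω₂ = √(μ/r₂³) = 2.9417×10^-8 rad/s.
Angle swept by the target during transfer: ω₂·t = 2.138 rad = 122.5°.
The sample-return craft traverses 180° on the transfer ellipse, so the target must lead by 180° − 122.5° = 57.5°.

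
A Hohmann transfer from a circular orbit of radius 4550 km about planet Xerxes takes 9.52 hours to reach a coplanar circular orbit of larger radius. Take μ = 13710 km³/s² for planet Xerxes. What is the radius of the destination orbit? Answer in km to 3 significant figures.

r₂ = 19000 km

Transfer time t = 9.52 hours = 34272 s, and t = π√(a_t³/μ).
So a_t = (μ t²/π²)^(1/3) = (13710 × (34272)² / π²)^(1/3) = 11773 km.
Since a_t = (r₁ + r₂)/2, r₂ = 2a_t − r₁ = 2×11773 − 4550 = 18996 km.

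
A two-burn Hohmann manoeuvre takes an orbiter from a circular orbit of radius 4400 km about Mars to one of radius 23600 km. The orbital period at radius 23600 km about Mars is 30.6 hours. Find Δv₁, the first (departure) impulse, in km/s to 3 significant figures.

From Kepler's third law T² = 4π²r³/μ at r = 23600 km, T = 30.6 hours = 30.6 × 3600 s = 1.1016×10^5 s: μ = 4π²r³/T² = 42761.0 km³/s².
The Hohmann ellipse has a_t = (r₁ + r₂)/2 = 14000 km.
On the circular orbit at r = 4400 km, v_c = √(μ/r) = 3.1174 km/s.
Vis-viva on the transfer ellipse at r = 4400 km gives v_t = √[μ(2/r − 1/a_t)] = 4.0475 km/s.
Δv₁ = |v_t − v_c| = |4.0475 − 3.1174| = 0.9301 km/s.

Δv₁ = 0.930 km/s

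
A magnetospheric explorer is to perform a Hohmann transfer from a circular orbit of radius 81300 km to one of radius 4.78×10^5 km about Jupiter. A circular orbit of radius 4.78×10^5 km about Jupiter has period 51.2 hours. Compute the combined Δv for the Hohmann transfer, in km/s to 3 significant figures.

Δv = 19.7 km/s

From Kepler's third law T² = 4π²r³/μ at r = 4.78×10^5 km, T = 51.2 hours = 51.2 × 3600 s = 1.8432×10^5 s: μ = 4π²r³/T² = 1.26911×10^8 km³/s².
The Hohmann ellipse has a_t = (r₁ + r₂)/2 = 2.7965×10^5 km.
Circular speed at r₁: v₁ = √(μ/r₁) = √(1.26911×10^8/81300) = 39.510 km/s.
Transfer-orbit speed at r₁ (vis-viva): v_p = √[μ(2/r₁ − 1/a_t)] = 51.655 km/s.
First burn Δv₁ = |v_p − v₁| = 12.145 km/s.
At r₂, v₂ = √(μ/r₂) = 16.29428 km/s.
Transfer-orbit speed at r₂: v_a = √[μ(2/r₂ − 1/a_t)] = 8.785635 km/s.
Second burn Δv₂ = |v₂ − v_a| = 7.5086 km/s.
Total Δv = Δv₁ + Δv₂ = 19.65 km/s.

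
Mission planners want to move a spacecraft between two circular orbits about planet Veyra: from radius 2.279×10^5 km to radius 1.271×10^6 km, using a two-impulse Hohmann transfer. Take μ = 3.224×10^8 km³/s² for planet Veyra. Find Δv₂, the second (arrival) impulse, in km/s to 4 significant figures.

The Hohmann ellipse has a_t = (r₁ + r₂)/2 = 7.4945×10^5 km.
Circular speed at r = 1.271×10^6 km: v_c = √(μ/r) = 15.927 km/s.
Vis-viva on the transfer ellipse at r = 1.271×10^6 km gives v_t = √[μ(2/r − 1/a_t)] = 8.7826 km/s.
Δv₂ = |v_t − v_c| = |8.7826 − 15.927| = 7.144 km/s.

Δv₂ = 7.144 km/s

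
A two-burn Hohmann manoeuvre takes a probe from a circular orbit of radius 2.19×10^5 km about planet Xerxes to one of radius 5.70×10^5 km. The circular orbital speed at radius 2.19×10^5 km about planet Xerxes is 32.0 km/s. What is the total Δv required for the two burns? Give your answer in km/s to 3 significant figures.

From the circular-orbit relation v² = μ/r at r = 2.19×10^5 km: μ = v²r = (32.0)² × 2.19×10^5 = 2.24256×10^8 km³/s².
The Hohmann ellipse has a_t = (r₁ + r₂)/2 = 3.945×10^5 km.
Circular speed at r₁: v₁ = √(μ/r₁) = √(2.24256×10^8/2.190×10^5) = 32.000 km/s.
Transfer-orbit speed at r₁ (v² = μ(2/r − 1/a)): v_p = √[μ(2/r₁ − 1/a_t)] = 38.465 km/s.
First burn Δv₁ = |v_p − v₁| = 6.465 km/s.
Circular speed at r₂: v₂ = √(μ/r₂) = 19.83511 km/s.
Transfer-orbit speed at r₂: v_a = √[μ(2/r₂ − 1/a_t)] = 14.77860 km/s.
Second burn Δv₂ = |v₂ − v_a| = 5.057 km/s.
Total Δv = Δv₁ + Δv₂ = 11.52 km/s.

Δv = 11.5 km/s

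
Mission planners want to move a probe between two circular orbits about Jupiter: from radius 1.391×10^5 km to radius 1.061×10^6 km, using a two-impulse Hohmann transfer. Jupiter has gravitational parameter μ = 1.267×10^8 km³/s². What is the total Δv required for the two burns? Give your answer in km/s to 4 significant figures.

Semi-major axis of the transfer orbit: a_t = (1.391×10^5 + 1.061×10^6)/2 = 6.0005×10^5 km.
At r₁ the circular-orbit speed is v₁ = √(μ/r₁) = 30.1804 km/s.
Transfer-orbit speed at r₁ (vis-viva): v_p = √[μ(2/r₁ − 1/a_t)] = 40.1318 km/s.
First burn Δv₁ = |v_p − v₁| = 9.951 km/s.
Circular speed at r₂: v₂ = √(μ/r₂) = 10.9277 km/s.
Transfer-orbit speed at r₂: v_a = √[μ(2/r₂ − 1/a_t)] = 5.26139 km/s.
Second burn Δv₂ = |v₂ − v_a| = 5.666 km/s.
Δv = Δv₁ + Δv₂ = 9.951 + 5.666 = 15.62 km/s.

Δv = 15.62 km/s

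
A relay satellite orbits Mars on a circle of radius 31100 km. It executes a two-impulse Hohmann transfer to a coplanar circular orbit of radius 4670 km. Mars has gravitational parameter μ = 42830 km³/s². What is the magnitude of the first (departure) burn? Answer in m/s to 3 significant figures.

Δv₁ = 574 m/s

Semi-major axis of the transfer orbit: a_t = (31100 + 4670)/2 = 17885 km.
On the circular orbit at r = 31100 km, v_c = √(μ/r) = 1.17353 km/s.
Vis-viva on the transfer ellipse at r = 31100 km gives v_t = √[μ(2/r − 1/a_t)] = 0.599664 km/s.
Δv₁ = |v_t − v_c| = |0.599664 − 1.17353| = 0.5739 km/s.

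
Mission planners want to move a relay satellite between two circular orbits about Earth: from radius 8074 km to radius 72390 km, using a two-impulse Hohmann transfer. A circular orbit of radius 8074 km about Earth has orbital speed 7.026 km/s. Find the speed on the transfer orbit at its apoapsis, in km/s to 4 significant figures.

v = 1.051 km/s

From the circular-orbit relation v² = μ/r at r = 8074 km: μ = v²r = (7.026)² × 8074 = 3.98570×10^5 km³/s².
The Hohmann ellipse has a_t = (r₁ + r₂)/2 = 40232 km.
At apoapsis, r = 72390 km.
From the vis-viva equation, v = √[μ(2/r − 1/a_t)] = 1.051 km/s.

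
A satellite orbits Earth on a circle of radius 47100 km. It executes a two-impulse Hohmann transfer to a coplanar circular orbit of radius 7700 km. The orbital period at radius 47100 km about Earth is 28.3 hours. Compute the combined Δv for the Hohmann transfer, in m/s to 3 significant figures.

From Kepler's third law T² = 4π²r³/μ at r = 47100 km, T = 28.3 hours = 28.3 × 3600 s = 1.0188×10^5 s: μ = 4π²r³/T² = 3.97415×10^5 km³/s².
The Hohmann ellipse has a_t = (r₁ + r₂)/2 = 27400 km.
At r₁ the circular-orbit speed is v₁ = √(μ/r₁) = 2.905 km/s.
Transfer-orbit speed at r₁ (vis-viva equation): v_a = √[μ(2/r₁ − 1/a_t)] = 1.540 km/s.
First burn Δv₁ = |v_a − v₁| = 1.365 km/s.
At r₂, v₂ = √(μ/r₂) = 7.184 km/s.
Transfer-orbit speed at r₂: v_p = √[μ(2/r₂ − 1/a_t)] = 9.419 km/s.
Second burn Δv₂ = |v₂ − v_p| = 2.235 km/s.
Total Δv = Δv₁ + Δv₂ = 3.600 km/s.

Δv = 3600 m/s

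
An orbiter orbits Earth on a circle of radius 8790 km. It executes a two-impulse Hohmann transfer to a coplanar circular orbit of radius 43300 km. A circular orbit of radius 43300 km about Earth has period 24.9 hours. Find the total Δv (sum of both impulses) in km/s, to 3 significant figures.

From Kepler's third law T² = 4π²r³/μ at r = 43300 km, T = 24.9 hours = 24.9 × 3600 s = 89640 s: μ = 4π²r³/T² = 3.98859×10^5 km³/s².
The Hohmann ellipse has a_t = (r₁ + r₂)/2 = 26045 km.
Circular speed at r₁: v₁ = √(μ/r₁) = √(3.98859×10^5/8790) = 6.7362 km/s.
On the transfer ellipse at r₁, v² = μ(2/r − 1/a) gives v_p = √[μ(2/r₁ − 1/a_t)] = 8.6855 km/s.
First burn Δv₁ = |v_p − v₁| = 1.949 km/s.
At r₂, v₂ = √(μ/r₂) = 3.035 km/s.
Transfer-orbit speed at r₂: v_a = √[μ(2/r₂ − 1/a_t)] = 1.763 km/s.
Second burn Δv₂ = |v₂ − v_a| = 1.272 km/s.
Total Δv = Δv₁ + Δv₂ = 3.221 km/s.

Δv = 3.22 km/s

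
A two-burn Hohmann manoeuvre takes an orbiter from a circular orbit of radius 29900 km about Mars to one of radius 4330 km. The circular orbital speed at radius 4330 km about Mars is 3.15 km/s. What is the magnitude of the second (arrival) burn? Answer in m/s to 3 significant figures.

From the circular-orbit relation v² = μ/r at r = 4330 km: μ = v²r = (3.15)² × 4330 = 42964.4 km³/s².
Transfer-ellipse semi-major axis a_t = (r₁ + r₂)/2 = (29900 + 4330)/2 = 17115 km.
On the circular orbit at r = 4330 km, v_c = √(μ/r) = 3.150 km/s.
Transfer-orbit speed at the same r (vis-viva, a = a_t): v_t = √[μ(2/r − 1/a_t)] = 4.163 km/s.
Δv₂ = |v_t − v_c| = |4.163 − 3.150| = 1.013 km/s.

Δv₂ = 1010 m/s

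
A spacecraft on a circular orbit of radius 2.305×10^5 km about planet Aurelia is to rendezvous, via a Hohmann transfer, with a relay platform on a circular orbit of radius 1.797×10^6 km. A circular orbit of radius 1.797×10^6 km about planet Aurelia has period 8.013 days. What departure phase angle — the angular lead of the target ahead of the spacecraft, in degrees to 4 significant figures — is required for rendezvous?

From Kepler's third law T² = 4π²r³/μ at r = 1.797×10^6 km, T = 8.013 days = 8.013 × 86400 s = 6.923232×10^5 s: μ = 4π²r³/T² = 4.77954×10^8 km³/s².
Semi-major axis of the transfer orbit: a_t = (2.305×10^5 + 1.797×10^6)/2 = 1.01375×10^6 km.
The half-period of the transfer ellipse is t = π√(a_t³/μ) = 1.4667×10^5 s.
The target's mean motion on its circular orbit is ω₂ = √(μ/r₂³) = 9.0755×10^-6 rad/s.
Angle swept by the target during transfer: ω₂·t = 1.3311 rad = 76.27°.
Arrival is 180° from departure on the ellipse, so φ = 180° − 76.27° = 103.7°.

φ = 103.7°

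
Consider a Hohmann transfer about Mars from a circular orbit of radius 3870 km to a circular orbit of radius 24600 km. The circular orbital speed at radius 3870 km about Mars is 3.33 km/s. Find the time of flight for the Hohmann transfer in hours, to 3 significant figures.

t = 7.15 hours

From the circular-orbit relation v² = μ/r at r = 3870 km: μ = v²r = (3.33)² × 3870 = 42914.0 km³/s².
The Hohmann ellipse has a_t = (r₁ + r₂)/2 = 14235 km.
Transfer time t = π√(a_t³/μ) = π√((14235)³ / 42914.0) = 25756 s.
Converting: 25756 s ÷ 3600 s/hour = 7.15 hours.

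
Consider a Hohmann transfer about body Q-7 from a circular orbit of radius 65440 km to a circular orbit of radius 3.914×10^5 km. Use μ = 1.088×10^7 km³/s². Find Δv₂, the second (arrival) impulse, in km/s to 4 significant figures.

Δv₂ = 2.450 km/s

Transfer-ellipse semi-major axis a_t = (r₁ + r₂)/2 = (65440 + 3.914×10^5)/2 = 2.2842×10^5 km.
On the circular orbit at r = 3.914×10^5 km, v_c = √(μ/r) = 5.272 km/s.
Transfer-orbit speed at the same r (vis-viva, a = a_t): v_t = √[μ(2/r − 1/a_t)] = 2.822 km/s.
Δv₂ = |v_t − v_c| = |2.822 − 5.272| = 2.450 km/s.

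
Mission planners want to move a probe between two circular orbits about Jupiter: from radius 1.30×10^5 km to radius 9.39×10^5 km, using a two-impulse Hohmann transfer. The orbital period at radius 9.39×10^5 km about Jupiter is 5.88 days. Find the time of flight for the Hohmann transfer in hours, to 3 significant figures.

t = 30.3 hours

From Kepler's third law T² = 4π²r³/μ at r = 9.39×10^5 km, T = 5.88 days = 5.88 × 86400 s = 5.08032×10^5 s: μ = 4π²r³/T² = 1.26641×10^8 km³/s².
Transfer-ellipse semi-major axis a_t = (r₁ + r₂)/2 = (1.300×10^5 + 9.390×10^5)/2 = 5.345×10^5 km.
Transfer time t = π√(a_t³/μ) = π√((5.345×10^5)³ / 1.26641×10^8) = 1.091×10^5 s.
Converting: 1.091×10^5 s ÷ 3600 s/hour = 30.3 hours.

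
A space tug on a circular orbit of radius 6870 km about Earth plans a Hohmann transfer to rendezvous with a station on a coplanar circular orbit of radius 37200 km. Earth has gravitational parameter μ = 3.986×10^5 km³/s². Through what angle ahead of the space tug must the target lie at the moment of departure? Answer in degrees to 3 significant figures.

φ = 97.9°

Semi-major axis of the transfer orbit: a_t = (6870 + 37200)/2 = 22035 km.
The half-period of the transfer ellipse is t = π√(a_t³/μ) = 16276 s.
Target angular speed ω₂ = √(μ/r₂³) = 8.7994×10^-5 rad/s.
Angle swept by the target during transfer: ω₂·t = 1.4322 rad = 82.06°.
Arrival is 180° from departure on the ellipse, so φ = 180° − 82.06° = 97.9°.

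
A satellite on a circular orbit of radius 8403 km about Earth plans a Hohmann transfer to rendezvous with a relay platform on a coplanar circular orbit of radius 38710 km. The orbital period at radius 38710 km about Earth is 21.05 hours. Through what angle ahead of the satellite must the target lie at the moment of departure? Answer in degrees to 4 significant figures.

From Kepler's third law T² = 4π²r³/μ at r = 38710 km, T = 21.05 hours = 21.05 × 3600 s = 75780 s: μ = 4π²r³/T² = 3.98768×10^5 km³/s².
The Hohmann ellipse has a_t = (r₁ + r₂)/2 = 23556.5 km.
The half-period of the transfer ellipse is t = π√(a_t³/μ) = 17987 s.
The target's mean motion on its circular orbit is ω₂ = √(μ/r₂³) = 8.2914×10^-5 rad/s.
Angle swept by the target during transfer: ω₂·t = 1.4914 rad = 85.45°.
The satellite traverses 180° on the transfer ellipse, so the target must lead by 180° − 85.45° = 94.55°.

φ = 94.55°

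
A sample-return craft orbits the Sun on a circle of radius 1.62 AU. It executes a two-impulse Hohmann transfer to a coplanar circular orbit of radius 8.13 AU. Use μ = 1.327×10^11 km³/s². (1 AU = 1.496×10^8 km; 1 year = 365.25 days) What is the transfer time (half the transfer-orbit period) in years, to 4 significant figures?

t = 5.382 years

In km: r₁ = 1.62 × 1.496×10^8 = 2.42352×10^8 km; r₂ = 8.13 × 1.496×10^8 = 1.216248×10^9 km.
The Hohmann ellipse has a_t = (r₁ + r₂)/2 = 7.293×10^8 km.
Transfer time t = π√(a_t³/μ) = π√((7.293×10^8)³ / 1.327×10^11) = 1.6985×10^8 s.
Converting: 1.6985×10^8 s ÷ 3.15576×10^7 s/year (365.25 × 86400) = 5.382 years.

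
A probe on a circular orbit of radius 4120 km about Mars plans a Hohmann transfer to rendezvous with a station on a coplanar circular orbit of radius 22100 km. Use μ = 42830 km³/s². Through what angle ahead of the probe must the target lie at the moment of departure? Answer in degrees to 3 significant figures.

φ = 97.8°

Transfer-ellipse semi-major axis a_t = (r₁ + r₂)/2 = (4120 + 22100)/2 = 13110 km.
Transfer time t = π√(a_t³/μ) = 22787 s.
The target's mean motion on its circular orbit is ω₂ = √(μ/r₂³) = 6.2992×10^-5 rad/s.
Angle swept by the target during transfer: ω₂·t = 1.4354 rad = 82.24°.
The probe traverses 180° on the transfer ellipse, so the target must lead by 180° − 82.24° = 97.8°.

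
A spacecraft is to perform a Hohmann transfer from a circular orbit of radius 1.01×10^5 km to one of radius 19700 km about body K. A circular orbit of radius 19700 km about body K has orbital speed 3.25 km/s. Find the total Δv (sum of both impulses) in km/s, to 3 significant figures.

Δv = 1.57 km/s

From the circular-orbit relation v² = μ/r at r = 19700 km: μ = v²r = (3.25)² × 19700 = 2.08081×10^5 km³/s².
Transfer-ellipse semi-major axis a_t = (r₁ + r₂)/2 = (1.010×10^5 + 19700)/2 = 60350 km.
At r₁ the circular-orbit speed is v₁ = √(μ/r₁) = 1.43534 km/s.
Transfer-orbit speed at r₁ (v² = μ(2/r − 1/a)): v_a = √[μ(2/r₁ − 1/a_t)] = 0.820069 km/s.
First burn Δv₁ = |v_a − v₁| = 0.6153 km/s.
Circular speed at r₂: v₂ = √(μ/r₂) = 3.2500 km/s.
Transfer-orbit speed at r₂: v_p = √[μ(2/r₂ − 1/a_t)] = 4.2044 km/s.
Second burn Δv₂ = |v₂ − v_p| = 0.9544 km/s.
Total Δv = Δv₁ + Δv₂ = 1.570 km/s.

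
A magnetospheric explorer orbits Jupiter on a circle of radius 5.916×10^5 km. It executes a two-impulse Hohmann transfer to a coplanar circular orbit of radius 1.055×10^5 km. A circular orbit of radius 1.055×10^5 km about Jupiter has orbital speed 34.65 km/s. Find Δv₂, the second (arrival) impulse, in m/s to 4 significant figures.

Δv₂ = 10490 m/s

From the circular-orbit relation v² = μ/r at r = 1.055×10^5 km: μ = v²r = (34.65)² × 1.055×10^5 = 1.26666×10^8 km³/s².
Transfer-ellipse semi-major axis a_t = (r₁ + r₂)/2 = (5.916×10^5 + 1.055×10^5)/2 = 3.4855×10^5 km.
On the circular orbit at r = 1.055×10^5 km, v_c = √(μ/r) = 34.65 km/s.
Vis-viva on the transfer ellipse at r = 1.055×10^5 km gives v_t = √[μ(2/r − 1/a_t)] = 45.14 km/s.
Δv₂ = |v_t − v_c| = |45.14 − 34.65| = 10.49 km/s.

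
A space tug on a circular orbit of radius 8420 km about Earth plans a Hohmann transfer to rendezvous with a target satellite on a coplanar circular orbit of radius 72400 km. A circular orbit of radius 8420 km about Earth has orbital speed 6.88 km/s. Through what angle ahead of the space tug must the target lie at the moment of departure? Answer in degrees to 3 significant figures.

φ = 105°

From the circular-orbit relation v² = μ/r at r = 8420 km: μ = v²r = (6.88)² × 8420 = 3.98556×10^5 km³/s².
Semi-major axis of the transfer orbit: a_t = (8420 + 72400)/2 = 40410 km.
The half-period of the transfer ellipse is t = π√(a_t³/μ) = 40420 s.
Target angular speed ω₂ = √(μ/r₂³) = 3.241×10^-5 rad/s.
Angle swept by the target during transfer: ω₂·t = 1.310 rad = 75.06°.
The space tug traverses 180° on the transfer ellipse, so the target must lead by 180° − 75.06° = 105°.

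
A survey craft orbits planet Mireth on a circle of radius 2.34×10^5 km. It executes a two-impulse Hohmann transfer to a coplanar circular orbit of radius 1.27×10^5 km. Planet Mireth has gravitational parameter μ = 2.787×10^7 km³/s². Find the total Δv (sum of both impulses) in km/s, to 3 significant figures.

Transfer-ellipse semi-major axis a_t = (r₁ + r₂)/2 = (2.340×10^5 + 1.270×10^5)/2 = 1.805×10^5 km.
Circular speed at r₁: v₁ = √(μ/r₁) = √(2.787×10^7/2.340×10^5) = 10.913 km/s.
On the transfer ellipse at r₁, vis-viva gives v_a = √[μ(2/r₁ − 1/a_t)] = 9.1543 km/s.
First burn Δv₁ = |v_a − v₁| = 1.759 km/s.
At r₂, v₂ = √(μ/r₂) = 14.814 km/s.
Transfer-orbit speed at r₂: v_p = √[μ(2/r₂ − 1/a_t)] = 16.867 km/s.
Second burn Δv₂ = |v₂ − v_p| = 2.053 km/s.
Δv = Δv₁ + Δv₂ = 1.759 + 2.053 = 3.812 km/s.

Δv = 3.81 km/s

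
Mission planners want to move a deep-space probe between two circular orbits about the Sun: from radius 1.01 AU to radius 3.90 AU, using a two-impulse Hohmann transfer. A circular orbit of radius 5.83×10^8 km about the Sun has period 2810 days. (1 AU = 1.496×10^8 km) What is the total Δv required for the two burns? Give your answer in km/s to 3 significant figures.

From Kepler's third law T² = 4π²r³/μ at r = 5.83×10^8 km, T = 2810 days = 2810 × 86400 s = 2.42784×10^8 s: μ = 4π²r³/T² = 1.32717×10^11 km³/s².
In km: r₁ = 1.01 × 1.496×10^8 = 1.51096×10^8 km; r₂ = 3.90 × 1.496×10^8 = 5.8344×10^8 km.
Transfer-ellipse semi-major axis a_t = (r₁ + r₂)/2 = (1.51096×10^8 + 5.8344×10^8)/2 = 3.67268×10^8 km.
At r₁ the circular-orbit speed is v₁ = √(μ/r₁) = 29.6371 km/s.
Transfer-orbit speed at r₁ (vis-viva): v_p = √[μ(2/r₁ − 1/a_t)] = 37.3545 km/s.
First burn Δv₁ = |v_p − v₁| = 7.7174 km/s.
Circular speed at r₂: v₂ = √(μ/r₂) = 15.08219 km/s.
Transfer-orbit speed at r₂: v_a = √[μ(2/r₂ − 1/a_t)] = 9.673853 km/s.
Second burn Δv₂ = |v₂ − v_a| = 5.4083 km/s.
Total Δv = Δv₁ + Δv₂ = 13.13 km/s.

Δv = 13.1 km/s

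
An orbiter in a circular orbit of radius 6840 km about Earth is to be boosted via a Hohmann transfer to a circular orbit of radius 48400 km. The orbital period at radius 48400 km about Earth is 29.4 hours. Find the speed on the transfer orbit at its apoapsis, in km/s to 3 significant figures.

From Kepler's third law T² = 4π²r³/μ at r = 48400 km, T = 29.4 hours = 29.4 × 3600 s = 1.0584×10^5 s: μ = 4π²r³/T² = 3.99573×10^5 km³/s².
Semi-major axis of the transfer orbit: a_t = (6840 + 48400)/2 = 27620 km.
At apoapsis, r = 48400 km.
Applying v² = μ(2/r − 1/a_t): v = 1.430 km/s.

v = 1.43 km/s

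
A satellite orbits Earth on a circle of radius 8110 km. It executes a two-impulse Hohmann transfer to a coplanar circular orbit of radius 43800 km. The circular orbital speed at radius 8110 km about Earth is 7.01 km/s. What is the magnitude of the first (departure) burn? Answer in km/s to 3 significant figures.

From the circular-orbit relation v² = μ/r at r = 8110 km: μ = v²r = (7.01)² × 8110 = 3.98526×10^5 km³/s².
The Hohmann ellipse has a_t = (r₁ + r₂)/2 = 25955 km.
Circular speed at r = 8110 km: v_c = √(μ/r) = 7.010 km/s.
Transfer-orbit speed at the same r (vis-viva, a = a_t): v_t = √[μ(2/r − 1/a_t)] = 9.106 km/s.
Δv₁ = |v_t − v_c| = |9.106 − 7.010| = 2.096 km/s.

Δv₁ = 2.10 km/s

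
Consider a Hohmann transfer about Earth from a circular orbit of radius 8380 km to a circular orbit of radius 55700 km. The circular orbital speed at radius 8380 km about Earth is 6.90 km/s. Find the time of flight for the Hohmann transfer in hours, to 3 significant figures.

t = 7.92 hours

From the circular-orbit relation v² = μ/r at r = 8380 km: μ = v²r = (6.90)² × 8380 = 3.98972×10^5 km³/s².
Semi-major axis of the transfer orbit: a_t = (8380 + 55700)/2 = 32040 km.
Half the transfer-orbit period gives t = π√(a_t³/μ) = 28520 s.
Converting: 28520 s ÷ 3600 s/hour = 7.92 hours.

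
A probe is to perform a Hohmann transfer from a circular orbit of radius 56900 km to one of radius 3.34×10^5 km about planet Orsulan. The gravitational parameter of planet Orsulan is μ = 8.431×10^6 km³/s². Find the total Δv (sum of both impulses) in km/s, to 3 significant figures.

Semi-major axis of the transfer orbit: a_t = (56900 + 3.340×10^5)/2 = 1.9545×10^5 km.
At r₁ the circular-orbit speed is v₁ = √(μ/r₁) = 12.17 km/s.
Transfer-orbit speed at r₁ (vis-viva): v_p = √[μ(2/r₁ − 1/a_t)] = 15.91 km/s.
First burn Δv₁ = |v_p − v₁| = 3.740 km/s.
Circular speed at r₂: v₂ = √(μ/r₂) = 5.024 km/s.
Transfer-orbit speed at r₂: v_a = √[μ(2/r₂ − 1/a_t)] = 2.711 km/s.
Second burn Δv₂ = |v₂ − v_a| = 2.313 km/s.
Δv = Δv₁ + Δv₂ = 3.740 + 2.313 = 6.053 km/s.

Δv = 6.05 km/s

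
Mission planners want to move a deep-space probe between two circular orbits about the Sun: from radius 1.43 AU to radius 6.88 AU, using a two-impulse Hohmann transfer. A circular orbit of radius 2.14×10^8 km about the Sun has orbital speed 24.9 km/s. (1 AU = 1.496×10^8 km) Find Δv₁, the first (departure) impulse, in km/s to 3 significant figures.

Δv₁ = 7.14 km/s

From the circular-orbit relation v² = μ/r at r = 2.14×10^8 km: μ = v²r = (24.9)² × 2.14×10^8 = 1.32682×10^11 km³/s².
In km: r₁ = 1.43 × 1.496×10^8 = 2.13928×10^8 km; r₂ = 6.88 × 1.496×10^8 = 1.029248×10^9 km.
The Hohmann ellipse has a_t = (r₁ + r₂)/2 = 6.21588×10^8 km.
On the circular orbit at r = 2.13928×10^8 km, v_c = √(μ/r) = 24.9042 km/s.
Vis-viva on the transfer ellipse at r = 2.13928×10^8 km gives v_t = √[μ(2/r − 1/a_t)] = 32.0465 km/s.
Δv₁ = |v_t − v_c| = |32.0465 − 24.9042| = 7.142 km/s.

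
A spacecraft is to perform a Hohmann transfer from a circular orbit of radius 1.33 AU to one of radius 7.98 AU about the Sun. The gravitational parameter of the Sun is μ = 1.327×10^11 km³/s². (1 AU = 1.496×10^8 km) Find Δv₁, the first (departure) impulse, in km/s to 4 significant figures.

In km: r₁ = 1.33 × 1.496×10^8 = 1.98968×10^8 km; r₂ = 7.98 × 1.496×10^8 = 1.193808×10^9 km.
Semi-major axis of the transfer orbit: a_t = (1.98968×10^8 + 1.193808×10^9)/2 = 6.96388×10^8 km.
On the circular orbit at r = 1.98968×10^8 km, v_c = √(μ/r) = 25.825 km/s.
Transfer-orbit speed at the same r (vis-viva, a = a_t): v_t = √[μ(2/r − 1/a_t)] = 33.813 km/s.
Δv₁ = |v_t − v_c| = |33.813 − 25.825| = 7.988 km/s.

Δv₁ = 7.988 km/s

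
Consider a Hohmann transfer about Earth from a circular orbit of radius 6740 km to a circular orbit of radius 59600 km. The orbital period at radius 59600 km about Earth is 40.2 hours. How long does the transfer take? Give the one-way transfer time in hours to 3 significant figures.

From Kepler's third law T² = 4π²r³/μ at r = 59600 km, T = 40.2 hours = 40.2 × 3600 s = 1.4472×10^5 s: μ = 4π²r³/T² = 3.99063×10^5 km³/s².
The Hohmann ellipse has a_t = (r₁ + r₂)/2 = 33170 km.
By Kepler's third law the transfer-orbit period is T = 2π√(a_t³/μ), so t = T/2 = 30043 s.
Converting: 30043 s ÷ 3600 s/hour = 8.35 hours.

t = 8.35 hours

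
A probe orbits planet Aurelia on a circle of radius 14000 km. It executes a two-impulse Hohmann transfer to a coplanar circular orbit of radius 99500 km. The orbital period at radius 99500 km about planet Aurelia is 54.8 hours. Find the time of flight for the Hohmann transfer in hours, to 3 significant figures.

From Kepler's third law T² = 4π²r³/μ at r = 99500 km, T = 54.8 hours = 54.8 × 3600 s = 1.9728×10^5 s: μ = 4π²r³/T² = 9.99224×10^5 km³/s².
The Hohmann ellipse has a_t = (r₁ + r₂)/2 = 56750 km.
Transfer time t = π√(a_t³/μ) = π√((56750)³ / 9.99224×10^5) = 42490 s.
Converting: 42490 s ÷ 3600 s/hour = 11.8 hours.

t = 11.8 hours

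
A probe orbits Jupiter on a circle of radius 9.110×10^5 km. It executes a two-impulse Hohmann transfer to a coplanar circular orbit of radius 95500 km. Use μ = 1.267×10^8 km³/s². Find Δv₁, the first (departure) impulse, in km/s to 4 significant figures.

Δv₁ = 6.656 km/s

Transfer-ellipse semi-major axis a_t = (r₁ + r₂)/2 = (9.110×10^5 + 95500)/2 = 5.0325×10^5 km.
On the circular orbit at r = 9.110×10^5 km, v_c = √(μ/r) = 11.793 km/s.
Vis-viva on the transfer ellipse at r = 9.110×10^5 km gives v_t = √[μ(2/r − 1/a_t)] = 5.1373 km/s.
Δv₁ = |v_t − v_c| = |5.1373 − 11.793| = 6.656 km/s.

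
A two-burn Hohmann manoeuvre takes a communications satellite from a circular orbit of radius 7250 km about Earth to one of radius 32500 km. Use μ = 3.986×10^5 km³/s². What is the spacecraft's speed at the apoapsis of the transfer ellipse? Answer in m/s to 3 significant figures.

v = 2120 m/s

Semi-major axis of the transfer orbit: a_t = (7250 + 32500)/2 = 19875 km.
The apoapsis of the transfer ellipse is at r = 32500 km.
From the vis-viva equation, v = √[μ(2/r − 1/a_t)] = 2.115 km/s.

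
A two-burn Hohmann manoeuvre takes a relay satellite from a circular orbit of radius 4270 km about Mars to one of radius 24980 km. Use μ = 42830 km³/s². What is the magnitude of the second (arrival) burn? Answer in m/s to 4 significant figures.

Δv₂ = 601.9 m/s

Transfer-ellipse semi-major axis a_t = (r₁ + r₂)/2 = (4270 + 24980)/2 = 14625 km.
On the circular orbit at r = 24980 km, v_c = √(μ/r) = 1.3094 km/s.
Vis-viva on the transfer ellipse at r = 24980 km gives v_t = √[μ(2/r − 1/a_t)] = 0.70753 km/s.
Δv₂ = |v_t − v_c| = |0.70753 − 1.3094| = 0.6019 km/s.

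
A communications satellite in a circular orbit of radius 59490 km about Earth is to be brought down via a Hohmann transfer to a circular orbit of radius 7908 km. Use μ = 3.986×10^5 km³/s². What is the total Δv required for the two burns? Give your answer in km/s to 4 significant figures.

Δv = 3.668 km/s

The Hohmann ellipse has a_t = (r₁ + r₂)/2 = 33699 km.
At r₁ the circular-orbit speed is v₁ = √(μ/r₁) = 2.5885 km/s.
Transfer-orbit speed at r₁ (vis-viva equation): v_a = √[μ(2/r₁ − 1/a_t)] = 1.2539 km/s.
First burn Δv₁ = |v_a − v₁| = 1.335 km/s.
At r₂, v₂ = √(μ/r₂) = 7.100 km/s.
Transfer-orbit speed at r₂: v_p = √[μ(2/r₂ − 1/a_t)] = 9.433 km/s.
Second burn Δv₂ = |v₂ − v_p| = 2.333 km/s.
Total Δv = Δv₁ + Δv₂ = 3.668 km/s.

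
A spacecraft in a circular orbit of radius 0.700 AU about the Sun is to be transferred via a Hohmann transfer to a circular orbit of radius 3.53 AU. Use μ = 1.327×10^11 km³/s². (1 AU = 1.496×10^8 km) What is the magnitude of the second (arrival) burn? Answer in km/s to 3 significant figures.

In km: r₁ = 0.700 × 1.496×10^8 = 1.0472×10^8 km; r₂ = 3.53 × 1.496×10^8 = 5.28088×10^8 km.
Transfer-ellipse semi-major axis a_t = (r₁ + r₂)/2 = (1.0472×10^8 + 5.28088×10^8)/2 = 3.16404×10^8 km.
Circular speed at r = 5.28088×10^8 km: v_c = √(μ/r) = 15.852 km/s.
Vis-viva on the transfer ellipse at r = 5.28088×10^8 km gives v_t = √[μ(2/r − 1/a_t)] = 9.1196 km/s.
Δv₂ = |v_t − v_c| = |9.1196 − 15.852| = 6.732 km/s.

Δv₂ = 6.73 km/s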